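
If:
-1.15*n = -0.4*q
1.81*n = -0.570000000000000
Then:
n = -0.31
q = -0.91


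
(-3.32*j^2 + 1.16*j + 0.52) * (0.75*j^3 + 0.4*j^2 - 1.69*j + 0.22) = -2.49*j^5 - 0.458*j^4 + 6.4648*j^3 - 2.4828*j^2 - 0.6236*j + 0.1144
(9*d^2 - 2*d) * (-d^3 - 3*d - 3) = -9*d^5 + 2*d^4 - 27*d^3 - 21*d^2 + 6*d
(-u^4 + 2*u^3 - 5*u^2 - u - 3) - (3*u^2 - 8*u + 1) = -u^4 + 2*u^3 - 8*u^2 + 7*u - 4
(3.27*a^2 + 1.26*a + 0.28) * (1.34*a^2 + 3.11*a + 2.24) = 4.3818*a^4 + 11.8581*a^3 + 11.6186*a^2 + 3.6932*a + 0.6272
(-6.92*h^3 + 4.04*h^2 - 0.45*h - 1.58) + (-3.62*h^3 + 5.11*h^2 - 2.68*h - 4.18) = -10.54*h^3 + 9.15*h^2 - 3.13*h - 5.76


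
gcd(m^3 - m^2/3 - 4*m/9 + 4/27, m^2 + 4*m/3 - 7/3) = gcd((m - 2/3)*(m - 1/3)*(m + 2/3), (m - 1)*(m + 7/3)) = 1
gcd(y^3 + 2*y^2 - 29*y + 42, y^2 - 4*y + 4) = y - 2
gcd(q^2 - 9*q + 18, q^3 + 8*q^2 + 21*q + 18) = 1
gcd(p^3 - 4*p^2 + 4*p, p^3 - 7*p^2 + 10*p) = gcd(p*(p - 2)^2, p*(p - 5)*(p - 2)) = p^2 - 2*p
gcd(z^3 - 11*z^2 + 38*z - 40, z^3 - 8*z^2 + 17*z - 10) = z^2 - 7*z + 10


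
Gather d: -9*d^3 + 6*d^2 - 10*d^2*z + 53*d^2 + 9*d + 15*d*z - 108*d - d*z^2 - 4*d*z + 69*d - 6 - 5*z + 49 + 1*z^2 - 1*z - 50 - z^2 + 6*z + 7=-9*d^3 + d^2*(59 - 10*z) + d*(-z^2 + 11*z - 30)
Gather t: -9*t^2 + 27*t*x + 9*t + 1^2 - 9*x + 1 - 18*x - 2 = -9*t^2 + t*(27*x + 9) - 27*x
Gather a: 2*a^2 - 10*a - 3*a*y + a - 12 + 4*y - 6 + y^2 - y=2*a^2 + a*(-3*y - 9) + y^2 + 3*y - 18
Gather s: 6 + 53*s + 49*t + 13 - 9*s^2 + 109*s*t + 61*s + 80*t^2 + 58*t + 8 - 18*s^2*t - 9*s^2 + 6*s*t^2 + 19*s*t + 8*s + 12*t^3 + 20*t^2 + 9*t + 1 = s^2*(-18*t - 18) + s*(6*t^2 + 128*t + 122) + 12*t^3 + 100*t^2 + 116*t + 28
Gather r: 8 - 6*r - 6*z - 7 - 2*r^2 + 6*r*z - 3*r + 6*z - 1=-2*r^2 + r*(6*z - 9)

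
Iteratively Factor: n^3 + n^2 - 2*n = (n)*(n^2 + n - 2) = n*(n + 2)*(n - 1)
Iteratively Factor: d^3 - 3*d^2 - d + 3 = (d - 3)*(d^2 - 1) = (d - 3)*(d - 1)*(d + 1)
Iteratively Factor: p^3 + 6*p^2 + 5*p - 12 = (p + 3)*(p^2 + 3*p - 4) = (p + 3)*(p + 4)*(p - 1)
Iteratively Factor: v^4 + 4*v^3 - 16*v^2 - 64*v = (v + 4)*(v^3 - 16*v) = (v + 4)^2*(v^2 - 4*v) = v*(v + 4)^2*(v - 4)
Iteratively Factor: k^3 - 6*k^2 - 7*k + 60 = (k + 3)*(k^2 - 9*k + 20) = (k - 5)*(k + 3)*(k - 4)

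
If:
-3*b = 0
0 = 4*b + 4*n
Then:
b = 0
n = 0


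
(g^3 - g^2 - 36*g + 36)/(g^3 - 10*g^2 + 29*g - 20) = (g^2 - 36)/(g^2 - 9*g + 20)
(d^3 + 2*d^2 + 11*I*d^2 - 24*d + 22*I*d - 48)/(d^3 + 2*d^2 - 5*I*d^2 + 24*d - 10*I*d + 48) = (d + 8*I)/(d - 8*I)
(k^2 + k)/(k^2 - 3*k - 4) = k/(k - 4)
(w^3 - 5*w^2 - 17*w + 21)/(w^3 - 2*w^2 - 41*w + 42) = (w + 3)/(w + 6)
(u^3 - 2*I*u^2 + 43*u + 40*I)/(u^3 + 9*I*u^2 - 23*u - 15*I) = (u - 8*I)/(u + 3*I)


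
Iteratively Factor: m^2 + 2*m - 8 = (m + 4)*(m - 2)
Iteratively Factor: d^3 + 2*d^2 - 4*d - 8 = (d + 2)*(d^2 - 4) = (d - 2)*(d + 2)*(d + 2)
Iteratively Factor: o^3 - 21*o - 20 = (o + 4)*(o^2 - 4*o - 5) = (o - 5)*(o + 4)*(o + 1)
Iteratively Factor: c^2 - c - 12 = (c + 3)*(c - 4)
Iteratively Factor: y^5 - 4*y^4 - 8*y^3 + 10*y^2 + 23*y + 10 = (y - 5)*(y^4 + y^3 - 3*y^2 - 5*y - 2) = (y - 5)*(y + 1)*(y^3 - 3*y - 2) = (y - 5)*(y - 2)*(y + 1)*(y^2 + 2*y + 1) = (y - 5)*(y - 2)*(y + 1)^2*(y + 1)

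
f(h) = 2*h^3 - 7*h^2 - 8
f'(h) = 6*h^2 - 14*h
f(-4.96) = -424.26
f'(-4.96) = 217.05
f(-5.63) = -586.79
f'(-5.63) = 269.00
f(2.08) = -20.29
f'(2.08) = -3.16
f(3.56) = -6.48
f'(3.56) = 26.20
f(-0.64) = -11.39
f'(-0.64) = 11.42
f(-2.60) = -90.47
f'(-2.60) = 76.96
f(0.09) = -8.06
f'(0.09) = -1.21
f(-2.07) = -55.73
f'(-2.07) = 54.69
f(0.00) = -8.00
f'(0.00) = 0.00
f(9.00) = 883.00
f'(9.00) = 360.00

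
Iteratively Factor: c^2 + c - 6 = (c - 2)*(c + 3)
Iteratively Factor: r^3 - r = (r - 1)*(r^2 + r) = r*(r - 1)*(r + 1)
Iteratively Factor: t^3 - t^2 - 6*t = (t + 2)*(t^2 - 3*t) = t*(t + 2)*(t - 3)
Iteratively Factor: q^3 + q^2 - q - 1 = (q + 1)*(q^2 - 1) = (q + 1)^2*(q - 1)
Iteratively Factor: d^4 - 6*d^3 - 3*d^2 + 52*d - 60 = (d + 3)*(d^3 - 9*d^2 + 24*d - 20) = (d - 5)*(d + 3)*(d^2 - 4*d + 4) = (d - 5)*(d - 2)*(d + 3)*(d - 2)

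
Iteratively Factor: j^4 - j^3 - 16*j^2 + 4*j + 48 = (j - 2)*(j^3 + j^2 - 14*j - 24) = (j - 2)*(j + 2)*(j^2 - j - 12) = (j - 4)*(j - 2)*(j + 2)*(j + 3)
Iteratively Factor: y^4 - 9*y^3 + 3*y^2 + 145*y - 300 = (y - 3)*(y^3 - 6*y^2 - 15*y + 100) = (y - 5)*(y - 3)*(y^2 - y - 20) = (y - 5)^2*(y - 3)*(y + 4)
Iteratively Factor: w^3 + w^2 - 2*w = (w + 2)*(w^2 - w) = (w - 1)*(w + 2)*(w)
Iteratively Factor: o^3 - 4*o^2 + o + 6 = (o + 1)*(o^2 - 5*o + 6) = (o - 3)*(o + 1)*(o - 2)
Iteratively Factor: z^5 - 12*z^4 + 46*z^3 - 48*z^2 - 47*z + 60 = (z - 1)*(z^4 - 11*z^3 + 35*z^2 - 13*z - 60) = (z - 3)*(z - 1)*(z^3 - 8*z^2 + 11*z + 20) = (z - 5)*(z - 3)*(z - 1)*(z^2 - 3*z - 4) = (z - 5)*(z - 4)*(z - 3)*(z - 1)*(z + 1)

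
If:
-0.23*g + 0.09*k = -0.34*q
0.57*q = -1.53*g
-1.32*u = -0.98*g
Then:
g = 1.3469387755102*u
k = 17.1006086645184*u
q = -3.61546723952739*u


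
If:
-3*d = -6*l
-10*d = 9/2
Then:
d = -9/20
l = -9/40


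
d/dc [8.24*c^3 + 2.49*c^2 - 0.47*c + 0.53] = 24.72*c^2 + 4.98*c - 0.47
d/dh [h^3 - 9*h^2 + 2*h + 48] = 3*h^2 - 18*h + 2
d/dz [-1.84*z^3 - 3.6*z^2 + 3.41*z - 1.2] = -5.52*z^2 - 7.2*z + 3.41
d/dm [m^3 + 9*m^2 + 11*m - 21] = 3*m^2 + 18*m + 11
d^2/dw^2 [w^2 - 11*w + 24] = 2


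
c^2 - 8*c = c*(c - 8)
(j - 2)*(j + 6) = j^2 + 4*j - 12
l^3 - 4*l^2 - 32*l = l*(l - 8)*(l + 4)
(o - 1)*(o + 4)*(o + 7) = o^3 + 10*o^2 + 17*o - 28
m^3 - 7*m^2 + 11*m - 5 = (m - 5)*(m - 1)^2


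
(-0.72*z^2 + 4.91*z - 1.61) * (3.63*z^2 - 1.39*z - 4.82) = -2.6136*z^4 + 18.8241*z^3 - 9.1988*z^2 - 21.4283*z + 7.7602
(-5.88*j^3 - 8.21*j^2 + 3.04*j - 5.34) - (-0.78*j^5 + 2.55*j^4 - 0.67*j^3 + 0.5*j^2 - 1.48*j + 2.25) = 0.78*j^5 - 2.55*j^4 - 5.21*j^3 - 8.71*j^2 + 4.52*j - 7.59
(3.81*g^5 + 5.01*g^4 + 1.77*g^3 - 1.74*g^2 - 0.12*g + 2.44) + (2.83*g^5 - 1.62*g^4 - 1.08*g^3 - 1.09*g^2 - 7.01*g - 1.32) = 6.64*g^5 + 3.39*g^4 + 0.69*g^3 - 2.83*g^2 - 7.13*g + 1.12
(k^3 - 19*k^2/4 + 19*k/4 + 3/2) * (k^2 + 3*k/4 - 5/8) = k^5 - 4*k^4 + 9*k^3/16 + 257*k^2/32 - 59*k/32 - 15/16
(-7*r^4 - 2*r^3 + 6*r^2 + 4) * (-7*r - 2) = 49*r^5 + 28*r^4 - 38*r^3 - 12*r^2 - 28*r - 8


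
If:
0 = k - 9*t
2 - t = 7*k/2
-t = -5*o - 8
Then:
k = 36/65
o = -516/325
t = 4/65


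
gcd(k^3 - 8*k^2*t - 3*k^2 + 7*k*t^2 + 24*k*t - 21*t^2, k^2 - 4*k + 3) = k - 3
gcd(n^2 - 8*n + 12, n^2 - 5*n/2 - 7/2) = 1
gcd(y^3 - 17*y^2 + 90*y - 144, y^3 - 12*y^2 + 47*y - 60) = y - 3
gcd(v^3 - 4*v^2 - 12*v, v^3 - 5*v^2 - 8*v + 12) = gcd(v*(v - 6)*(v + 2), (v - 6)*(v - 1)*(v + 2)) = v^2 - 4*v - 12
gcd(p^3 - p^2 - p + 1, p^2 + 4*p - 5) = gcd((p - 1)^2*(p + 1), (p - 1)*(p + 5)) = p - 1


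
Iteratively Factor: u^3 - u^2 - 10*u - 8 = (u + 1)*(u^2 - 2*u - 8) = (u - 4)*(u + 1)*(u + 2)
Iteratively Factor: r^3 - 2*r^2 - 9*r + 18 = (r + 3)*(r^2 - 5*r + 6) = (r - 3)*(r + 3)*(r - 2)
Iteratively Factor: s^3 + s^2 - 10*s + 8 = (s - 1)*(s^2 + 2*s - 8) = (s - 1)*(s + 4)*(s - 2)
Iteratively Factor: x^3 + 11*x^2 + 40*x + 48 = (x + 4)*(x^2 + 7*x + 12) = (x + 3)*(x + 4)*(x + 4)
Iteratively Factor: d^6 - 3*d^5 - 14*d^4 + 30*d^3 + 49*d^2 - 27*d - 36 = (d + 1)*(d^5 - 4*d^4 - 10*d^3 + 40*d^2 + 9*d - 36) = (d + 1)*(d + 3)*(d^4 - 7*d^3 + 11*d^2 + 7*d - 12) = (d - 1)*(d + 1)*(d + 3)*(d^3 - 6*d^2 + 5*d + 12) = (d - 3)*(d - 1)*(d + 1)*(d + 3)*(d^2 - 3*d - 4) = (d - 3)*(d - 1)*(d + 1)^2*(d + 3)*(d - 4)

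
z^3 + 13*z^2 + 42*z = z*(z + 6)*(z + 7)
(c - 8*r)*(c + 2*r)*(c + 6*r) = c^3 - 52*c*r^2 - 96*r^3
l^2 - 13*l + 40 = (l - 8)*(l - 5)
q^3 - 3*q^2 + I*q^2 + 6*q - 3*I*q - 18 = (q - 3)*(q - 2*I)*(q + 3*I)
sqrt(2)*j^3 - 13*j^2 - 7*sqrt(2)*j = j*(j - 7*sqrt(2))*(sqrt(2)*j + 1)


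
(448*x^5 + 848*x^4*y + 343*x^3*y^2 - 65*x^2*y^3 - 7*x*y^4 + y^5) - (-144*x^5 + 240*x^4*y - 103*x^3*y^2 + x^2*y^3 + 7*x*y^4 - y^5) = 592*x^5 + 608*x^4*y + 446*x^3*y^2 - 66*x^2*y^3 - 14*x*y^4 + 2*y^5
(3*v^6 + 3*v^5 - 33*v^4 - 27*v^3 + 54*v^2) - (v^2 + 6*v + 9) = 3*v^6 + 3*v^5 - 33*v^4 - 27*v^3 + 53*v^2 - 6*v - 9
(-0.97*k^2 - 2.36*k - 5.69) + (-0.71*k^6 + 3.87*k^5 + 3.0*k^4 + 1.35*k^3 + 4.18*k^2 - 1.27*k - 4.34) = -0.71*k^6 + 3.87*k^5 + 3.0*k^4 + 1.35*k^3 + 3.21*k^2 - 3.63*k - 10.03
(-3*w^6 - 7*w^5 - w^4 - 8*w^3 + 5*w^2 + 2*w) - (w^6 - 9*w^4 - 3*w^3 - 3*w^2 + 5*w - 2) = -4*w^6 - 7*w^5 + 8*w^4 - 5*w^3 + 8*w^2 - 3*w + 2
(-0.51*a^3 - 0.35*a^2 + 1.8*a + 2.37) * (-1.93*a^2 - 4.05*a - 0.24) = 0.9843*a^5 + 2.741*a^4 - 1.9341*a^3 - 11.7801*a^2 - 10.0305*a - 0.5688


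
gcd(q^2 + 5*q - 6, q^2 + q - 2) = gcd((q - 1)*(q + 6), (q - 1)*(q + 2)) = q - 1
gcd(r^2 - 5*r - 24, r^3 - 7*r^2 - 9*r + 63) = r + 3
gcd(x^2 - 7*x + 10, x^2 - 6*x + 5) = x - 5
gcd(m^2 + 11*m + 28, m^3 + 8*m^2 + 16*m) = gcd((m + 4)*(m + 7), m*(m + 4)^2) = m + 4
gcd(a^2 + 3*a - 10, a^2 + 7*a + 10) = a + 5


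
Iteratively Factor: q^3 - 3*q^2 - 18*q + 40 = (q - 5)*(q^2 + 2*q - 8) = (q - 5)*(q + 4)*(q - 2)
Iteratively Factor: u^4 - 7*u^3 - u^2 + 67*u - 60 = (u - 1)*(u^3 - 6*u^2 - 7*u + 60) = (u - 4)*(u - 1)*(u^2 - 2*u - 15) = (u - 4)*(u - 1)*(u + 3)*(u - 5)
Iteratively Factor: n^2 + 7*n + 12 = (n + 4)*(n + 3)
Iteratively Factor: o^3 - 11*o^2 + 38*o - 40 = (o - 2)*(o^2 - 9*o + 20) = (o - 4)*(o - 2)*(o - 5)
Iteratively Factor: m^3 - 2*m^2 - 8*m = (m - 4)*(m^2 + 2*m) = m*(m - 4)*(m + 2)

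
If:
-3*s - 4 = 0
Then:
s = -4/3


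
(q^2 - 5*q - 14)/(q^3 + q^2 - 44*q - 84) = 1/(q + 6)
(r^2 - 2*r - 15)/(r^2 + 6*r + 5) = (r^2 - 2*r - 15)/(r^2 + 6*r + 5)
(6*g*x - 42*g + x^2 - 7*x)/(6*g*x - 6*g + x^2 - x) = (x - 7)/(x - 1)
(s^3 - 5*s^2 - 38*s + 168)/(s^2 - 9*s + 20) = (s^2 - s - 42)/(s - 5)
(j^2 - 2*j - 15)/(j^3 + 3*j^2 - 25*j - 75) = 1/(j + 5)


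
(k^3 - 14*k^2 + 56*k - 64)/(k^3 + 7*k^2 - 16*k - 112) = (k^2 - 10*k + 16)/(k^2 + 11*k + 28)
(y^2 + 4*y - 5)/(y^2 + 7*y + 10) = (y - 1)/(y + 2)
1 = 1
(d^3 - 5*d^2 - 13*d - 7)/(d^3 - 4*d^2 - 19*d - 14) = (d + 1)/(d + 2)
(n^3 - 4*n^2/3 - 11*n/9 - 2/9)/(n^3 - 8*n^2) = (9*n^3 - 12*n^2 - 11*n - 2)/(9*n^2*(n - 8))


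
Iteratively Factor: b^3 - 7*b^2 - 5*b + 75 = (b - 5)*(b^2 - 2*b - 15) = (b - 5)^2*(b + 3)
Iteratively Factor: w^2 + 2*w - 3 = (w + 3)*(w - 1)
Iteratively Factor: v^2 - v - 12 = (v - 4)*(v + 3)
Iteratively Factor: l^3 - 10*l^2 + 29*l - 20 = (l - 1)*(l^2 - 9*l + 20) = (l - 5)*(l - 1)*(l - 4)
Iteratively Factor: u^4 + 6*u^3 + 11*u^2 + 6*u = (u)*(u^3 + 6*u^2 + 11*u + 6) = u*(u + 1)*(u^2 + 5*u + 6) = u*(u + 1)*(u + 3)*(u + 2)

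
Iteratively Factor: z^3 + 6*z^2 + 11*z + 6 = (z + 2)*(z^2 + 4*z + 3) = (z + 1)*(z + 2)*(z + 3)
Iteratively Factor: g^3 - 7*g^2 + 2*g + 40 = (g - 5)*(g^2 - 2*g - 8) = (g - 5)*(g - 4)*(g + 2)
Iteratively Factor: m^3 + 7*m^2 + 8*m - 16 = (m + 4)*(m^2 + 3*m - 4) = (m - 1)*(m + 4)*(m + 4)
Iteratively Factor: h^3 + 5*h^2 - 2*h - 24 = (h - 2)*(h^2 + 7*h + 12) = (h - 2)*(h + 4)*(h + 3)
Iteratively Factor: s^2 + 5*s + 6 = (s + 2)*(s + 3)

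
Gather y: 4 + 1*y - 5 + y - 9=2*y - 10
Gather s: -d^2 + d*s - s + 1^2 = -d^2 + s*(d - 1) + 1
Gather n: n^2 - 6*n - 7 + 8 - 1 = n^2 - 6*n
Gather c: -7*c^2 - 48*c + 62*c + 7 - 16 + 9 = -7*c^2 + 14*c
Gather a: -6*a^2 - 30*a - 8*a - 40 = -6*a^2 - 38*a - 40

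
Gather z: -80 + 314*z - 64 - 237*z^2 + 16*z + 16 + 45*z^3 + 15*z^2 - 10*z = 45*z^3 - 222*z^2 + 320*z - 128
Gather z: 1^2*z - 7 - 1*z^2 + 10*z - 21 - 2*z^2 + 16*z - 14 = -3*z^2 + 27*z - 42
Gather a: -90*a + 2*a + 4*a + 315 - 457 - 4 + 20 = -84*a - 126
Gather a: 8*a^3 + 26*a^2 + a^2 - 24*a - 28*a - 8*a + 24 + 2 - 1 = 8*a^3 + 27*a^2 - 60*a + 25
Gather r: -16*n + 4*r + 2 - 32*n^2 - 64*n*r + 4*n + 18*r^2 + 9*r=-32*n^2 - 12*n + 18*r^2 + r*(13 - 64*n) + 2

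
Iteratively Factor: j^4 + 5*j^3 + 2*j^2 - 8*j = (j - 1)*(j^3 + 6*j^2 + 8*j) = (j - 1)*(j + 4)*(j^2 + 2*j) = j*(j - 1)*(j + 4)*(j + 2)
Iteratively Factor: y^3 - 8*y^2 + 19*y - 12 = (y - 3)*(y^2 - 5*y + 4) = (y - 3)*(y - 1)*(y - 4)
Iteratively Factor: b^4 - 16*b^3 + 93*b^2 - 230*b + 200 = (b - 5)*(b^3 - 11*b^2 + 38*b - 40) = (b - 5)*(b - 2)*(b^2 - 9*b + 20) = (b - 5)*(b - 4)*(b - 2)*(b - 5)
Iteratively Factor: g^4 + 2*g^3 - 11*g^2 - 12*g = (g + 4)*(g^3 - 2*g^2 - 3*g) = (g + 1)*(g + 4)*(g^2 - 3*g) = g*(g + 1)*(g + 4)*(g - 3)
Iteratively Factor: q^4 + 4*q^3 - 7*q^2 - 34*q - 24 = (q - 3)*(q^3 + 7*q^2 + 14*q + 8) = (q - 3)*(q + 1)*(q^2 + 6*q + 8) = (q - 3)*(q + 1)*(q + 2)*(q + 4)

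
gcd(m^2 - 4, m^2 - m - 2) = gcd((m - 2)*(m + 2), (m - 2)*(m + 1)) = m - 2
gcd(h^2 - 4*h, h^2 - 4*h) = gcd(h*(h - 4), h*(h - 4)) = h^2 - 4*h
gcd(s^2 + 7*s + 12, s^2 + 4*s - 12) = 1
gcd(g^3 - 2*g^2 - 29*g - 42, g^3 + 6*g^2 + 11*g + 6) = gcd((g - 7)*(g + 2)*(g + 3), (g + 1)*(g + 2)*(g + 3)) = g^2 + 5*g + 6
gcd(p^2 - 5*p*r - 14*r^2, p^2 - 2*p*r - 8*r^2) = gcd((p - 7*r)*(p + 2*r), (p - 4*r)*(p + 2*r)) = p + 2*r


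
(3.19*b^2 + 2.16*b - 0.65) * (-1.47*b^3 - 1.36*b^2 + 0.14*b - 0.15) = -4.6893*b^5 - 7.5136*b^4 - 1.5355*b^3 + 0.7079*b^2 - 0.415*b + 0.0975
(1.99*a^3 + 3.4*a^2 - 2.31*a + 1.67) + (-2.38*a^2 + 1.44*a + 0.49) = 1.99*a^3 + 1.02*a^2 - 0.87*a + 2.16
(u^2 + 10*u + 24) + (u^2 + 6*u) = 2*u^2 + 16*u + 24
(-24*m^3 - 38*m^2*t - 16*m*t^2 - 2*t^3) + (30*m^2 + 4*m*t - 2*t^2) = -24*m^3 - 38*m^2*t + 30*m^2 - 16*m*t^2 + 4*m*t - 2*t^3 - 2*t^2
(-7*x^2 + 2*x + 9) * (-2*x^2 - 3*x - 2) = 14*x^4 + 17*x^3 - 10*x^2 - 31*x - 18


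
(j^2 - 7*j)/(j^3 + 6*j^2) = (j - 7)/(j*(j + 6))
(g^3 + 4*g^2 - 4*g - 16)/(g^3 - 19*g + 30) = (g^2 + 6*g + 8)/(g^2 + 2*g - 15)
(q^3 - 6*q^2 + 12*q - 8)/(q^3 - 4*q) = (q^2 - 4*q + 4)/(q*(q + 2))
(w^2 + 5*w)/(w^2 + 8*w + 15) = w/(w + 3)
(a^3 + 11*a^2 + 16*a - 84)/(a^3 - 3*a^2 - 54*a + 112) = (a + 6)/(a - 8)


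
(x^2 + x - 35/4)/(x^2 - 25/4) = (2*x + 7)/(2*x + 5)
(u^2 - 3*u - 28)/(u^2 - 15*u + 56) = (u + 4)/(u - 8)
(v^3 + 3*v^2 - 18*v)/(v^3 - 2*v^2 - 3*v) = (v + 6)/(v + 1)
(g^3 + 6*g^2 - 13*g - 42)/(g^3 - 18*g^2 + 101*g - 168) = (g^2 + 9*g + 14)/(g^2 - 15*g + 56)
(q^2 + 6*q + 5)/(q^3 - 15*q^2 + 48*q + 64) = (q + 5)/(q^2 - 16*q + 64)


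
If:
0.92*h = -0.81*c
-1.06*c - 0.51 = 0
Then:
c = -0.48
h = 0.42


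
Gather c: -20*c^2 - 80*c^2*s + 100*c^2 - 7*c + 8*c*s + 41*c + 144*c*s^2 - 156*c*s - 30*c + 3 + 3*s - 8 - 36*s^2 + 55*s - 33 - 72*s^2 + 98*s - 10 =c^2*(80 - 80*s) + c*(144*s^2 - 148*s + 4) - 108*s^2 + 156*s - 48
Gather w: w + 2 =w + 2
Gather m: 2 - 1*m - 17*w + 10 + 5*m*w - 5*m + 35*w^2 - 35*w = m*(5*w - 6) + 35*w^2 - 52*w + 12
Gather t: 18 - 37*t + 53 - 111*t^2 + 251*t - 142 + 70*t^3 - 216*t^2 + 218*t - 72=70*t^3 - 327*t^2 + 432*t - 143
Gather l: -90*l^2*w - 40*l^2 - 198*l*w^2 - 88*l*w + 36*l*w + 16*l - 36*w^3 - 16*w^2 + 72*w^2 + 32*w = l^2*(-90*w - 40) + l*(-198*w^2 - 52*w + 16) - 36*w^3 + 56*w^2 + 32*w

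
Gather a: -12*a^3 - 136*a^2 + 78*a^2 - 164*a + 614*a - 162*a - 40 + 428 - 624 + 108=-12*a^3 - 58*a^2 + 288*a - 128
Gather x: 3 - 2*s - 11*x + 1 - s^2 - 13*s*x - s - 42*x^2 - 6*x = -s^2 - 3*s - 42*x^2 + x*(-13*s - 17) + 4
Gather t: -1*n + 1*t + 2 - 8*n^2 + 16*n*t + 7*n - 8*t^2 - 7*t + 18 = -8*n^2 + 6*n - 8*t^2 + t*(16*n - 6) + 20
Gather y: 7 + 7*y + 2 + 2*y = 9*y + 9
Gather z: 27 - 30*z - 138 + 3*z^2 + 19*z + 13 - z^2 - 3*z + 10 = 2*z^2 - 14*z - 88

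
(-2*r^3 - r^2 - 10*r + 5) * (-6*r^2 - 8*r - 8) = 12*r^5 + 22*r^4 + 84*r^3 + 58*r^2 + 40*r - 40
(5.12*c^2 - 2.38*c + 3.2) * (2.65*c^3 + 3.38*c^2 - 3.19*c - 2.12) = 13.568*c^5 + 10.9986*c^4 - 15.8972*c^3 + 7.5538*c^2 - 5.1624*c - 6.784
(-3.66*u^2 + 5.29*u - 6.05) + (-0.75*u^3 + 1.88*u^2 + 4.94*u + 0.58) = -0.75*u^3 - 1.78*u^2 + 10.23*u - 5.47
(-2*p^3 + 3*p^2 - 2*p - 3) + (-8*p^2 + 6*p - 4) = -2*p^3 - 5*p^2 + 4*p - 7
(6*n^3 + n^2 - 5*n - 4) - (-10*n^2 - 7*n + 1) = 6*n^3 + 11*n^2 + 2*n - 5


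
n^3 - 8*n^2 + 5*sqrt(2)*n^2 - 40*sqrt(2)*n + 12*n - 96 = (n - 8)*(n + 2*sqrt(2))*(n + 3*sqrt(2))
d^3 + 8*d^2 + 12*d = d*(d + 2)*(d + 6)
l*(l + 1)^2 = l^3 + 2*l^2 + l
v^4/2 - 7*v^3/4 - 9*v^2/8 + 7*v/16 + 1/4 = (v/2 + 1/4)*(v - 4)*(v - 1/2)*(v + 1/2)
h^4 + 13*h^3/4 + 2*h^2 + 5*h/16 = h*(h + 1/4)*(h + 1/2)*(h + 5/2)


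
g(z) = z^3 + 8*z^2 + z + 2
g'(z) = 3*z^2 + 16*z + 1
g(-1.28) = 11.73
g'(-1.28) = -14.56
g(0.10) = 2.18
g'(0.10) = 2.63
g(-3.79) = 58.68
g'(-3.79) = -16.55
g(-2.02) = 24.38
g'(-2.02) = -19.08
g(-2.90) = 41.99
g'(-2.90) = -20.17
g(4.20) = 221.41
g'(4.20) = 121.12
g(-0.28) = 2.33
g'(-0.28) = -3.24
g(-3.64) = 56.13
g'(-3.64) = -17.49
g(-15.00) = -1588.00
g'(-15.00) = 436.00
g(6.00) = 512.00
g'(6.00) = 205.00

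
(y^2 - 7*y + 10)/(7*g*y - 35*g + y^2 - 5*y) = (y - 2)/(7*g + y)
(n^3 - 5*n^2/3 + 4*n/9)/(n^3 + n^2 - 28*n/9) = (3*n - 1)/(3*n + 7)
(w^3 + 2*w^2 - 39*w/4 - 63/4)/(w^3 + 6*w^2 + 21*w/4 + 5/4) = (4*w^3 + 8*w^2 - 39*w - 63)/(4*w^3 + 24*w^2 + 21*w + 5)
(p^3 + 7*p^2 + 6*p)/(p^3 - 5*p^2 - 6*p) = (p + 6)/(p - 6)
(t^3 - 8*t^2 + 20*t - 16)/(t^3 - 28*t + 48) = (t - 2)/(t + 6)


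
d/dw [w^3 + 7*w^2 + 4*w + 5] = 3*w^2 + 14*w + 4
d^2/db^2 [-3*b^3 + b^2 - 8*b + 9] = 2 - 18*b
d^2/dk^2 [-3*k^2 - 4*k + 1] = -6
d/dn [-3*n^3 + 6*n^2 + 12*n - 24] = -9*n^2 + 12*n + 12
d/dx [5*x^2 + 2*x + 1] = 10*x + 2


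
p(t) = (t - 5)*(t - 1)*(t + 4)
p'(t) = (t - 5)*(t - 1) + (t - 5)*(t + 4) + (t - 1)*(t + 4)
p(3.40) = -28.42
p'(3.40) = 2.08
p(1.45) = -8.71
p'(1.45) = -18.49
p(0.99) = 0.20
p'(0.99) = -20.02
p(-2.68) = 37.31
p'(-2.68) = 13.27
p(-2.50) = 39.38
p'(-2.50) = 9.75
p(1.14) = -2.78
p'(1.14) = -19.66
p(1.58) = -11.07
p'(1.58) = -17.83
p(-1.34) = 39.46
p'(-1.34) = -8.25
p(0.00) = 20.00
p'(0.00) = -19.00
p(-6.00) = -154.00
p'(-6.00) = 113.00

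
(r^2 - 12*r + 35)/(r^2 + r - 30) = (r - 7)/(r + 6)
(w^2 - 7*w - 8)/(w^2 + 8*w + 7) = (w - 8)/(w + 7)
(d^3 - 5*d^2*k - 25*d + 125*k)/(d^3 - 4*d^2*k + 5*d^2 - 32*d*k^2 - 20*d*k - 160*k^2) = (d^2 - 5*d*k - 5*d + 25*k)/(d^2 - 4*d*k - 32*k^2)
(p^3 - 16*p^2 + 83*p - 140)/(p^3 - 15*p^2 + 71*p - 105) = (p - 4)/(p - 3)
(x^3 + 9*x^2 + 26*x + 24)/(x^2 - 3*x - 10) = (x^2 + 7*x + 12)/(x - 5)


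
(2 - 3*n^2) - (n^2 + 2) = -4*n^2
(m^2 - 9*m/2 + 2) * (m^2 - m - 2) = m^4 - 11*m^3/2 + 9*m^2/2 + 7*m - 4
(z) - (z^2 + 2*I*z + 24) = -z^2 + z - 2*I*z - 24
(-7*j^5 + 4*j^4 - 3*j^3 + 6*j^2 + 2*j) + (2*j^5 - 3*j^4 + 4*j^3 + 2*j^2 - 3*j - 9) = -5*j^5 + j^4 + j^3 + 8*j^2 - j - 9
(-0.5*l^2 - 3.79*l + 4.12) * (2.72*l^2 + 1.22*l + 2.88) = -1.36*l^4 - 10.9188*l^3 + 5.1426*l^2 - 5.8888*l + 11.8656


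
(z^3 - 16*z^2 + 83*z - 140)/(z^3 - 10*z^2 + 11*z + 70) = (z - 4)/(z + 2)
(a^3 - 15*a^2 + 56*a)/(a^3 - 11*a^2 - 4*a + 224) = a/(a + 4)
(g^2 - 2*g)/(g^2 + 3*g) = (g - 2)/(g + 3)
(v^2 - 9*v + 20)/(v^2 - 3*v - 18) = (-v^2 + 9*v - 20)/(-v^2 + 3*v + 18)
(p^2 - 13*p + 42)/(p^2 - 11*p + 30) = (p - 7)/(p - 5)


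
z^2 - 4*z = z*(z - 4)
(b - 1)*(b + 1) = b^2 - 1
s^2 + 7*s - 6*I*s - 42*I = (s + 7)*(s - 6*I)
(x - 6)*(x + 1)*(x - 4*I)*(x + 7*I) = x^4 - 5*x^3 + 3*I*x^3 + 22*x^2 - 15*I*x^2 - 140*x - 18*I*x - 168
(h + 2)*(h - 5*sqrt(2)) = h^2 - 5*sqrt(2)*h + 2*h - 10*sqrt(2)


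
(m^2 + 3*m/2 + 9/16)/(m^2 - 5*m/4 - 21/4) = (16*m^2 + 24*m + 9)/(4*(4*m^2 - 5*m - 21))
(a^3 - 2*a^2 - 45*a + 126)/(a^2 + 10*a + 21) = (a^2 - 9*a + 18)/(a + 3)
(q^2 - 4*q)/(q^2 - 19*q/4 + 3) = 4*q/(4*q - 3)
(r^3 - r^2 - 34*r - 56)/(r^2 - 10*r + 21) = (r^2 + 6*r + 8)/(r - 3)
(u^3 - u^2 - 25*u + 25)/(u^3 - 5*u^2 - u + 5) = (u + 5)/(u + 1)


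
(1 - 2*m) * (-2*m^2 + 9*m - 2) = 4*m^3 - 20*m^2 + 13*m - 2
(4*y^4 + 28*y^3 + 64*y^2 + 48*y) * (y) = 4*y^5 + 28*y^4 + 64*y^3 + 48*y^2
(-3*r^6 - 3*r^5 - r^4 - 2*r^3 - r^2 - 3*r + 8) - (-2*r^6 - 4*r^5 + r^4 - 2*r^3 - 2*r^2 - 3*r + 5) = -r^6 + r^5 - 2*r^4 + r^2 + 3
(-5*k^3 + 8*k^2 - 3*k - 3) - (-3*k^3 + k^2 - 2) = -2*k^3 + 7*k^2 - 3*k - 1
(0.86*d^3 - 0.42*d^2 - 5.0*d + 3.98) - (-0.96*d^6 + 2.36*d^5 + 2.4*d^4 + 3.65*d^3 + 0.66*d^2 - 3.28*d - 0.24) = 0.96*d^6 - 2.36*d^5 - 2.4*d^4 - 2.79*d^3 - 1.08*d^2 - 1.72*d + 4.22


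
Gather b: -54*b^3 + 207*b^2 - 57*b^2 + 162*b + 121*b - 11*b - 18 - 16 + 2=-54*b^3 + 150*b^2 + 272*b - 32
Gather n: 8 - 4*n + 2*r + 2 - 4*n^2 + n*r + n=-4*n^2 + n*(r - 3) + 2*r + 10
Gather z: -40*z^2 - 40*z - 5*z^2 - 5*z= -45*z^2 - 45*z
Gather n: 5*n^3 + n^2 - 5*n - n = 5*n^3 + n^2 - 6*n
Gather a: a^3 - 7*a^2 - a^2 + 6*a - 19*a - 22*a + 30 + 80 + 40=a^3 - 8*a^2 - 35*a + 150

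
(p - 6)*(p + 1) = p^2 - 5*p - 6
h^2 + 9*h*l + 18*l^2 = (h + 3*l)*(h + 6*l)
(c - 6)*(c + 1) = c^2 - 5*c - 6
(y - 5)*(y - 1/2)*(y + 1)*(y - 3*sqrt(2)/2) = y^4 - 9*y^3/2 - 3*sqrt(2)*y^3/2 - 3*y^2 + 27*sqrt(2)*y^2/4 + 5*y/2 + 9*sqrt(2)*y/2 - 15*sqrt(2)/4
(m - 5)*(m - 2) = m^2 - 7*m + 10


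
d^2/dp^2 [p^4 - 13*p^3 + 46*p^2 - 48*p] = 12*p^2 - 78*p + 92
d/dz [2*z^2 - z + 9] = 4*z - 1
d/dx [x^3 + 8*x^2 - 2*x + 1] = 3*x^2 + 16*x - 2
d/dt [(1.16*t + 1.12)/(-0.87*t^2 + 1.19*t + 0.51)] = (1.0092*t^2 + 1.9488*t - 0.7412)/(0.7569*t^4 - 2.0706*t^3 + 0.5287*t^2 + 1.2138*t + 0.2601)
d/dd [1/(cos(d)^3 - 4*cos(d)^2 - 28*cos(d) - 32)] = (3*cos(d) - 14)*sin(d)/((cos(d) - 8)^2*(cos(d) + 2)^3)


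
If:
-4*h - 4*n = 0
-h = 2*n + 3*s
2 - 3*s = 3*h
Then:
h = 1/2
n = -1/2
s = 1/6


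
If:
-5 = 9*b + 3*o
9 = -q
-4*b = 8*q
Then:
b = 18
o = -167/3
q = -9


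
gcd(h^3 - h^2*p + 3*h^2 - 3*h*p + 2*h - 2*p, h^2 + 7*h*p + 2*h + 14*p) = h + 2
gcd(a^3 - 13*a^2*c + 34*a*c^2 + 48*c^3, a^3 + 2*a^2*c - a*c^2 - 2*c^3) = a + c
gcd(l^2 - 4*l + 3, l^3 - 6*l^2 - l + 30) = l - 3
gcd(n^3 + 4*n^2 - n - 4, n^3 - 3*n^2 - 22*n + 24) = n^2 + 3*n - 4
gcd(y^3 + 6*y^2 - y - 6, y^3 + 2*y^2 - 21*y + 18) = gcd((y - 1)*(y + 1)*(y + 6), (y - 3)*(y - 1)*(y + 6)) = y^2 + 5*y - 6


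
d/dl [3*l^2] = 6*l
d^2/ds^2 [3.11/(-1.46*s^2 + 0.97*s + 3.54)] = (-13.258552*s^2 + 8.808764*s + 3.11*(2.92*s - 0.97)*(5.84*s - 1.94) + 32.147448)/(-1.46*s^2 + 0.97*s + 3.54)^3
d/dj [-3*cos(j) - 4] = 3*sin(j)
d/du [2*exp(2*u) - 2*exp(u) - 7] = (4*exp(u) - 2)*exp(u)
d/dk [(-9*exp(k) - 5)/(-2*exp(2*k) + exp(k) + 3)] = (-(4*exp(k) - 1)*(9*exp(k) + 5) + 18*exp(2*k) - 9*exp(k) - 27)*exp(k)/(-2*exp(2*k) + exp(k) + 3)^2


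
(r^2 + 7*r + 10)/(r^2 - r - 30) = (r + 2)/(r - 6)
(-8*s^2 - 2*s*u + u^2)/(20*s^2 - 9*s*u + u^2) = (-2*s - u)/(5*s - u)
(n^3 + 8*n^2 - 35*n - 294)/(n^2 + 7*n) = n + 1 - 42/n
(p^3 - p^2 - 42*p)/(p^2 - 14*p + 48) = p*(p^2 - p - 42)/(p^2 - 14*p + 48)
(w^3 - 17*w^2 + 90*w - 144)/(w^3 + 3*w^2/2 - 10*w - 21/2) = 2*(w^2 - 14*w + 48)/(2*w^2 + 9*w + 7)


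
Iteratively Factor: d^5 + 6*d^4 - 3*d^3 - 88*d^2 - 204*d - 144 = (d + 2)*(d^4 + 4*d^3 - 11*d^2 - 66*d - 72) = (d + 2)*(d + 3)*(d^3 + d^2 - 14*d - 24) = (d + 2)*(d + 3)^2*(d^2 - 2*d - 8) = (d - 4)*(d + 2)*(d + 3)^2*(d + 2)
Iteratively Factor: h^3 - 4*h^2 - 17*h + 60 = (h + 4)*(h^2 - 8*h + 15) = (h - 3)*(h + 4)*(h - 5)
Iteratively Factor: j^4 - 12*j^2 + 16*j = (j - 2)*(j^3 + 2*j^2 - 8*j) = j*(j - 2)*(j^2 + 2*j - 8) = j*(j - 2)^2*(j + 4)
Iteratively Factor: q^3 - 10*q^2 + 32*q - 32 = (q - 4)*(q^2 - 6*q + 8) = (q - 4)^2*(q - 2)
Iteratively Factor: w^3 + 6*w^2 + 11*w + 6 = (w + 3)*(w^2 + 3*w + 2) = (w + 2)*(w + 3)*(w + 1)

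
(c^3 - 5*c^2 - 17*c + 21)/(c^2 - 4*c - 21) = c - 1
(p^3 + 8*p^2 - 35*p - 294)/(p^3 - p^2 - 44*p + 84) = (p + 7)/(p - 2)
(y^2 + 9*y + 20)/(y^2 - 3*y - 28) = (y + 5)/(y - 7)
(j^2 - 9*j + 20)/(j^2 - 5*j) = (j - 4)/j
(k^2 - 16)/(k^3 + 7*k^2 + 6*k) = (k^2 - 16)/(k*(k^2 + 7*k + 6))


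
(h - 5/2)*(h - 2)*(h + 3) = h^3 - 3*h^2/2 - 17*h/2 + 15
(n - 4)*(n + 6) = n^2 + 2*n - 24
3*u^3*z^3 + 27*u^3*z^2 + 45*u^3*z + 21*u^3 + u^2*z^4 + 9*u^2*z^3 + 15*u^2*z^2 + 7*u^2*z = (3*u + z)*(z + 7)*(u*z + u)^2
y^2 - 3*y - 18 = (y - 6)*(y + 3)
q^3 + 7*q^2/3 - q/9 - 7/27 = (q - 1/3)*(q + 1/3)*(q + 7/3)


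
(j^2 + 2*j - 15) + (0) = j^2 + 2*j - 15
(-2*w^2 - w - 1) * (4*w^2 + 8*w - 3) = -8*w^4 - 20*w^3 - 6*w^2 - 5*w + 3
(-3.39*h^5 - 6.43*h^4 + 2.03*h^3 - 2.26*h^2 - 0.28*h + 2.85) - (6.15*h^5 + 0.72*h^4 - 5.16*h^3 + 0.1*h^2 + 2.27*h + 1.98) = -9.54*h^5 - 7.15*h^4 + 7.19*h^3 - 2.36*h^2 - 2.55*h + 0.87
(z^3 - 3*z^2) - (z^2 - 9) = z^3 - 4*z^2 + 9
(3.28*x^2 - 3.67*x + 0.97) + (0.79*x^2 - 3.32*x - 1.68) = 4.07*x^2 - 6.99*x - 0.71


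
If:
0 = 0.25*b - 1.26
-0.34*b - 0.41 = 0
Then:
No Solution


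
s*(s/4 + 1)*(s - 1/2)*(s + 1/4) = s^4/4 + 15*s^3/16 - 9*s^2/32 - s/8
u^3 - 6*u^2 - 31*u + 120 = (u - 8)*(u - 3)*(u + 5)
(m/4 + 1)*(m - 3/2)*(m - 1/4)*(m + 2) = m^4/4 + 17*m^3/16 - 17*m^2/32 - 47*m/16 + 3/4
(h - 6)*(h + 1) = h^2 - 5*h - 6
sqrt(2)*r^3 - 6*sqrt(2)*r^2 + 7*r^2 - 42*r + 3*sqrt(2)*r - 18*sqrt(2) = (r - 6)*(r + 3*sqrt(2))*(sqrt(2)*r + 1)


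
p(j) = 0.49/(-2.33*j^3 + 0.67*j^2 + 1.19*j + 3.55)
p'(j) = 0.49*(6.99*j^2 - 1.34*j - 1.19)/(-2.33*j^3 + 0.67*j^2 + 1.19*j + 3.55)^2 = (3.4251*j^2 - 0.6566*j - 0.5831)/(-2.33*j^3 + 0.67*j^2 + 1.19*j + 3.55)^2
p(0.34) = 0.12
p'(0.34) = -0.03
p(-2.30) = 0.01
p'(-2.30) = 0.02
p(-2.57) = 0.01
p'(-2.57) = 0.01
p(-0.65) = 0.13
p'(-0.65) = 0.09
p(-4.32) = 0.00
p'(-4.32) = 0.00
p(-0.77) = 0.12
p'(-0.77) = 0.12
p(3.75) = -0.00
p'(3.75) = 0.00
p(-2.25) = 0.02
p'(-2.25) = 0.02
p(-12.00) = 0.00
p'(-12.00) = 0.00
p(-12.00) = 0.00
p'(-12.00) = 0.00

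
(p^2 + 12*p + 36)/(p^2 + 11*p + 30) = (p + 6)/(p + 5)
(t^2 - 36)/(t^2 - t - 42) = (t - 6)/(t - 7)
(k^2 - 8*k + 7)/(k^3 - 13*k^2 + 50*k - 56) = (k - 1)/(k^2 - 6*k + 8)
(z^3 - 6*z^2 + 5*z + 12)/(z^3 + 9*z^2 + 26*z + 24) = (z^3 - 6*z^2 + 5*z + 12)/(z^3 + 9*z^2 + 26*z + 24)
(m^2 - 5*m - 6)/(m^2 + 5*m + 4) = (m - 6)/(m + 4)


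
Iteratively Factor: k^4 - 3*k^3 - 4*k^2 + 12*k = (k - 3)*(k^3 - 4*k) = k*(k - 3)*(k^2 - 4) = k*(k - 3)*(k - 2)*(k + 2)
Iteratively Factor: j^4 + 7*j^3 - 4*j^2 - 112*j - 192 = (j - 4)*(j^3 + 11*j^2 + 40*j + 48) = (j - 4)*(j + 3)*(j^2 + 8*j + 16) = (j - 4)*(j + 3)*(j + 4)*(j + 4)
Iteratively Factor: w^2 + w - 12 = (w - 3)*(w + 4)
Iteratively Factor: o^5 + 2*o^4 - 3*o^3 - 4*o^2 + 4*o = (o - 1)*(o^4 + 3*o^3 - 4*o) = o*(o - 1)*(o^3 + 3*o^2 - 4) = o*(o - 1)*(o + 2)*(o^2 + o - 2) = o*(o - 1)^2*(o + 2)*(o + 2)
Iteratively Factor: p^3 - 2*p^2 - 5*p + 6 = (p - 1)*(p^2 - p - 6) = (p - 1)*(p + 2)*(p - 3)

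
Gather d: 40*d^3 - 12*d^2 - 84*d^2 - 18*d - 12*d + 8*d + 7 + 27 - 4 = 40*d^3 - 96*d^2 - 22*d + 30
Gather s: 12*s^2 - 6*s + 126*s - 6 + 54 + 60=12*s^2 + 120*s + 108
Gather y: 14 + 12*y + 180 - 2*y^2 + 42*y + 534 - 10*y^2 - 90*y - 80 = -12*y^2 - 36*y + 648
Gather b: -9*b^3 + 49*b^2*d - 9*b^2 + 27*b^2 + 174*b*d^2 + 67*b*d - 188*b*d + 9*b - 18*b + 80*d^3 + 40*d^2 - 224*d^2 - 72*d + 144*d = -9*b^3 + b^2*(49*d + 18) + b*(174*d^2 - 121*d - 9) + 80*d^3 - 184*d^2 + 72*d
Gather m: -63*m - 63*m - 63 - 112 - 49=-126*m - 224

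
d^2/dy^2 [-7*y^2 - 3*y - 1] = -14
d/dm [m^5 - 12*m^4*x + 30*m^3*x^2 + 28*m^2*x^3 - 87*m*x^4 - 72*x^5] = 5*m^4 - 48*m^3*x + 90*m^2*x^2 + 56*m*x^3 - 87*x^4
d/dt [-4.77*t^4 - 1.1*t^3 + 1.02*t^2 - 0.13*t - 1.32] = -19.08*t^3 - 3.3*t^2 + 2.04*t - 0.13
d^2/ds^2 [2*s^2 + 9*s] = 4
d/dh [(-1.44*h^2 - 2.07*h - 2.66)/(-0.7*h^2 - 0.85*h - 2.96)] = (-0.225*h^2 + 4.8008*h + 3.8662)/(0.49*h^4 + 1.19*h^3 + 4.8665*h^2 + 5.032*h + 8.7616)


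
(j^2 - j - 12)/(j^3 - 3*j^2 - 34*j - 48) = (j - 4)/(j^2 - 6*j - 16)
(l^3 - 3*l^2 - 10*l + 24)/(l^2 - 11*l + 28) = (l^2 + l - 6)/(l - 7)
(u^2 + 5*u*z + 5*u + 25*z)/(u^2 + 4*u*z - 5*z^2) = (-u - 5)/(-u + z)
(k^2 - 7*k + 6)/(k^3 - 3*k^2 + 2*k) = (k - 6)/(k*(k - 2))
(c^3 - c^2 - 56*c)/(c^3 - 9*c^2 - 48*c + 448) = c/(c - 8)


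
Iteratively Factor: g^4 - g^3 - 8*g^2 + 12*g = (g - 2)*(g^3 + g^2 - 6*g) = g*(g - 2)*(g^2 + g - 6) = g*(g - 2)*(g + 3)*(g - 2)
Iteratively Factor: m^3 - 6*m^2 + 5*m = (m - 5)*(m^2 - m) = m*(m - 5)*(m - 1)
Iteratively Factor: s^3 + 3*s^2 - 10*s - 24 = (s + 4)*(s^2 - s - 6) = (s - 3)*(s + 4)*(s + 2)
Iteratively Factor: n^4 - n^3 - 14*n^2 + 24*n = (n)*(n^3 - n^2 - 14*n + 24) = n*(n - 2)*(n^2 + n - 12) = n*(n - 2)*(n + 4)*(n - 3)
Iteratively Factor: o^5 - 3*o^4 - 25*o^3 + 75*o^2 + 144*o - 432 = (o - 4)*(o^4 + o^3 - 21*o^2 - 9*o + 108) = (o - 4)*(o + 3)*(o^3 - 2*o^2 - 15*o + 36) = (o - 4)*(o + 3)*(o + 4)*(o^2 - 6*o + 9) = (o - 4)*(o - 3)*(o + 3)*(o + 4)*(o - 3)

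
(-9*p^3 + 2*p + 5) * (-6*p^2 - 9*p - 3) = 54*p^5 + 81*p^4 + 15*p^3 - 48*p^2 - 51*p - 15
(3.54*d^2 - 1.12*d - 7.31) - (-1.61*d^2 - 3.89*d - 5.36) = 5.15*d^2 + 2.77*d - 1.95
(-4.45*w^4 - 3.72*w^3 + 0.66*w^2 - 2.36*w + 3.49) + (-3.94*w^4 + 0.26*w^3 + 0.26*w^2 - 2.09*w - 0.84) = -8.39*w^4 - 3.46*w^3 + 0.92*w^2 - 4.45*w + 2.65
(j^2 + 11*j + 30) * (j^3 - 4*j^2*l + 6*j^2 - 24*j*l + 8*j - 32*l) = j^5 - 4*j^4*l + 17*j^4 - 68*j^3*l + 104*j^3 - 416*j^2*l + 268*j^2 - 1072*j*l + 240*j - 960*l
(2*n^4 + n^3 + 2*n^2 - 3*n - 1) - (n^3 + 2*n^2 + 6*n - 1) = 2*n^4 - 9*n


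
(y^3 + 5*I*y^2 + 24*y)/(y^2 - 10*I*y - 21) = y*(y + 8*I)/(y - 7*I)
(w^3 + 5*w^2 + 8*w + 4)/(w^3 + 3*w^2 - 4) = (w + 1)/(w - 1)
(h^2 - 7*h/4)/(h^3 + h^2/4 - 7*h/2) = 1/(h + 2)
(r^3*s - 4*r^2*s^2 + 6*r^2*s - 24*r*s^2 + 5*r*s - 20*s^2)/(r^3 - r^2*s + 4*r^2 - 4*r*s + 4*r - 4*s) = s*(r^3 - 4*r^2*s + 6*r^2 - 24*r*s + 5*r - 20*s)/(r^3 - r^2*s + 4*r^2 - 4*r*s + 4*r - 4*s)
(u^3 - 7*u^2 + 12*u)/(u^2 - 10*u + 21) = u*(u - 4)/(u - 7)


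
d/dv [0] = 0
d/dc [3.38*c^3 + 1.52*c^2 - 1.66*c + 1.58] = 10.14*c^2 + 3.04*c - 1.66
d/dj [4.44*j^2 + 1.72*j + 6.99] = 8.88*j + 1.72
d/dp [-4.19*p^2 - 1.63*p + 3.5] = -8.38*p - 1.63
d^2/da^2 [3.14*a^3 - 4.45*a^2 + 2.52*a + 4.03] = 18.84*a - 8.9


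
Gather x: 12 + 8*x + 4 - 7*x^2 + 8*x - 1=-7*x^2 + 16*x + 15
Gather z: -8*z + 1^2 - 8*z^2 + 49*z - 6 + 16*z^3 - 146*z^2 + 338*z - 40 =16*z^3 - 154*z^2 + 379*z - 45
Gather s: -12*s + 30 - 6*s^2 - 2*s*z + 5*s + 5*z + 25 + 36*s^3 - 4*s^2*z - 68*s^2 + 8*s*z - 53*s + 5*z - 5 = 36*s^3 + s^2*(-4*z - 74) + s*(6*z - 60) + 10*z + 50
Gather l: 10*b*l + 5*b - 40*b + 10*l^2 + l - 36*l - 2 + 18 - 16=-35*b + 10*l^2 + l*(10*b - 35)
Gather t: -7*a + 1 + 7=8 - 7*a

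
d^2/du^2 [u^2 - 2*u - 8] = 2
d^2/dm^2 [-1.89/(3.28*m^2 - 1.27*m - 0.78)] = (-40.666752*m^2 + 15.745968*m + 1.89*(6.56*m - 1.27)*(13.12*m - 2.54) + 9.670752)/(-3.28*m^2 + 1.27*m + 0.78)^3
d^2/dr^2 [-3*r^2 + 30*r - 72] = -6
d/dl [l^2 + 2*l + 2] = 2*l + 2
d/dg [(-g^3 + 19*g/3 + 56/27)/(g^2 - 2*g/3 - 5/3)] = (-81*g^4 + 108*g^3 - 108*g^2 - 336*g - 743)/(9*(9*g^4 - 12*g^3 - 26*g^2 + 20*g + 25))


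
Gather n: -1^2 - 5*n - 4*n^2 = -4*n^2 - 5*n - 1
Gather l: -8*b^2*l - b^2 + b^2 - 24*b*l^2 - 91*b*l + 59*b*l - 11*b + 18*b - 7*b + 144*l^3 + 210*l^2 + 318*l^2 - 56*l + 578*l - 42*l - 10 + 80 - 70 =144*l^3 + l^2*(528 - 24*b) + l*(-8*b^2 - 32*b + 480)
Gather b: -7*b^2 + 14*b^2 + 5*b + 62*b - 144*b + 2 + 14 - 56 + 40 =7*b^2 - 77*b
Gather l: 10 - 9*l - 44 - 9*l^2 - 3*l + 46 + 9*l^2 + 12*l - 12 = 0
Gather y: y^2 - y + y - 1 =y^2 - 1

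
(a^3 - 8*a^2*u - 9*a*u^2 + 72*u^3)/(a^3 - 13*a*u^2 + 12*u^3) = (-a^2 + 5*a*u + 24*u^2)/(-a^2 - 3*a*u + 4*u^2)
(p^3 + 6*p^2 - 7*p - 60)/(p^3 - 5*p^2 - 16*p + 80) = (p^2 + 2*p - 15)/(p^2 - 9*p + 20)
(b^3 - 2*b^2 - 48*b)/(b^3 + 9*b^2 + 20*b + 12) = b*(b - 8)/(b^2 + 3*b + 2)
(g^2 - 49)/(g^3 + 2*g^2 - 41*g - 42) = (g - 7)/(g^2 - 5*g - 6)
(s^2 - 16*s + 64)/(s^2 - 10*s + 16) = (s - 8)/(s - 2)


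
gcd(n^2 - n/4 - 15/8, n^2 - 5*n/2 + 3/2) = n - 3/2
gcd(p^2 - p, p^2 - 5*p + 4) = p - 1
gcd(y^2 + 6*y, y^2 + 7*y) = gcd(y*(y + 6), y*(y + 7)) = y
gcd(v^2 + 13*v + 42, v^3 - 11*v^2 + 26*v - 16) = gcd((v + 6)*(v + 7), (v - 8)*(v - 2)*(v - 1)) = 1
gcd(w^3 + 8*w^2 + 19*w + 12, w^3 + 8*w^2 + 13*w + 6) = w + 1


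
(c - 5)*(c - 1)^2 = c^3 - 7*c^2 + 11*c - 5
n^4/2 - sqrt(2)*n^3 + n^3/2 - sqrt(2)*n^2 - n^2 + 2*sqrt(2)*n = n*(n/2 + 1)*(n - 1)*(n - 2*sqrt(2))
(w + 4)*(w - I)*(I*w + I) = I*w^3 + w^2 + 5*I*w^2 + 5*w + 4*I*w + 4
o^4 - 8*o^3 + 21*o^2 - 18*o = o*(o - 3)^2*(o - 2)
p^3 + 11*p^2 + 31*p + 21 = (p + 1)*(p + 3)*(p + 7)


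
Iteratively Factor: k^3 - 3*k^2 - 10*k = (k - 5)*(k^2 + 2*k) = (k - 5)*(k + 2)*(k)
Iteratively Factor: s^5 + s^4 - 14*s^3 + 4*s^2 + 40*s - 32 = (s - 2)*(s^4 + 3*s^3 - 8*s^2 - 12*s + 16) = (s - 2)*(s + 2)*(s^3 + s^2 - 10*s + 8) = (s - 2)*(s - 1)*(s + 2)*(s^2 + 2*s - 8) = (s - 2)^2*(s - 1)*(s + 2)*(s + 4)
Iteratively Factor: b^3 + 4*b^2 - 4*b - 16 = (b - 2)*(b^2 + 6*b + 8) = (b - 2)*(b + 2)*(b + 4)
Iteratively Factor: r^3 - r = (r - 1)*(r^2 + r) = r*(r - 1)*(r + 1)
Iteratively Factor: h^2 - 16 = (h + 4)*(h - 4)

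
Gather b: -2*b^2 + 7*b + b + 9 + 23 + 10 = -2*b^2 + 8*b + 42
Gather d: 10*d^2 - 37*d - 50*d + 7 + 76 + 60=10*d^2 - 87*d + 143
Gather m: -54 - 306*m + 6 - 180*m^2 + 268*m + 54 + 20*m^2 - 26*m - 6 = -160*m^2 - 64*m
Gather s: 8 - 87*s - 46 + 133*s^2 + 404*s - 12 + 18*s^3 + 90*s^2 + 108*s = 18*s^3 + 223*s^2 + 425*s - 50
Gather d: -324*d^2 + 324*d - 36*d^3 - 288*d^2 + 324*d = -36*d^3 - 612*d^2 + 648*d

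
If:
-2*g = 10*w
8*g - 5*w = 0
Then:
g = 0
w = 0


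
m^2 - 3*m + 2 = (m - 2)*(m - 1)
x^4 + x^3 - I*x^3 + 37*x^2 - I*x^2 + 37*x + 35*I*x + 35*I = (x + 1)*(x - 7*I)*(x + I)*(x + 5*I)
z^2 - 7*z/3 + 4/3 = (z - 4/3)*(z - 1)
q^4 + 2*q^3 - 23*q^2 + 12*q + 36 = (q - 3)*(q - 2)*(q + 1)*(q + 6)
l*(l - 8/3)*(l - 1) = l^3 - 11*l^2/3 + 8*l/3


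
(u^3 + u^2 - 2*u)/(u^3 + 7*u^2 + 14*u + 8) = u*(u - 1)/(u^2 + 5*u + 4)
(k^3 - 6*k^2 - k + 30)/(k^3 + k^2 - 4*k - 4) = (k^2 - 8*k + 15)/(k^2 - k - 2)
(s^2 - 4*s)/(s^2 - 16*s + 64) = s*(s - 4)/(s^2 - 16*s + 64)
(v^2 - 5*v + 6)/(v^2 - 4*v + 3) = (v - 2)/(v - 1)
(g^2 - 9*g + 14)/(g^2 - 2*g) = (g - 7)/g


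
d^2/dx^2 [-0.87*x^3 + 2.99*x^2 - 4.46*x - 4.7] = 5.98 - 5.22*x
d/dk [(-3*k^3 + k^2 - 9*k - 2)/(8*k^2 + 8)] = 3*(-k^4 + 2*k - 3)/(8*(k^4 + 2*k^2 + 1))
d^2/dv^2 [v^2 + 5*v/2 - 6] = 2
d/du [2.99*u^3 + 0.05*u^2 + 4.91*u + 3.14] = 8.97*u^2 + 0.1*u + 4.91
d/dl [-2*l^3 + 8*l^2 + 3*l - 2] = -6*l^2 + 16*l + 3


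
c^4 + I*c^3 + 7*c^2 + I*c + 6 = (c - 2*I)*(c - I)*(c + I)*(c + 3*I)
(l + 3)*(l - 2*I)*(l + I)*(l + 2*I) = l^4 + 3*l^3 + I*l^3 + 4*l^2 + 3*I*l^2 + 12*l + 4*I*l + 12*I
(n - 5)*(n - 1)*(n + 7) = n^3 + n^2 - 37*n + 35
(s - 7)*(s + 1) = s^2 - 6*s - 7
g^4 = g^4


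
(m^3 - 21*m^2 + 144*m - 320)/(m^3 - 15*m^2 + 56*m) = (m^2 - 13*m + 40)/(m*(m - 7))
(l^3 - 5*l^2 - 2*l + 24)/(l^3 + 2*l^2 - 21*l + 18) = (l^2 - 2*l - 8)/(l^2 + 5*l - 6)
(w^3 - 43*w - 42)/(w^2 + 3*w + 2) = (w^2 - w - 42)/(w + 2)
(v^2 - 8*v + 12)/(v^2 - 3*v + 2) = (v - 6)/(v - 1)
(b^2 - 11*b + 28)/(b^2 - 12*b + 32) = (b - 7)/(b - 8)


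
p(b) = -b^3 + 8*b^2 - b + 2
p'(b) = -3*b^2 + 16*b - 1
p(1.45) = 14.32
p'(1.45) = 15.89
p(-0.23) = 2.67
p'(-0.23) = -4.84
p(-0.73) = 7.38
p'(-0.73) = -14.28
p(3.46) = 52.89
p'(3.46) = 18.45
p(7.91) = -0.28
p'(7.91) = -62.14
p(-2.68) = 81.39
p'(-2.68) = -65.43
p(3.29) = 49.69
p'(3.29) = 19.17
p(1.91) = 22.31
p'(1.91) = 18.62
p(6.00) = 68.00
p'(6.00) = -13.00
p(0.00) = 2.00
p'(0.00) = -1.00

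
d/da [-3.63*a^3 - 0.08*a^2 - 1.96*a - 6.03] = -10.89*a^2 - 0.16*a - 1.96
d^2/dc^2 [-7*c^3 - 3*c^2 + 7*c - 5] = -42*c - 6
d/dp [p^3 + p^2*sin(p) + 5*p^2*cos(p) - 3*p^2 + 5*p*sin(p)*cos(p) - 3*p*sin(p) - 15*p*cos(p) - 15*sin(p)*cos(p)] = -5*p^2*sin(p) + p^2*cos(p) + 3*p^2 + 17*p*sin(p) + 7*p*cos(p) + 5*p*cos(2*p) - 6*p - 3*sin(p) + 5*sin(2*p)/2 - 15*cos(p) - 15*cos(2*p)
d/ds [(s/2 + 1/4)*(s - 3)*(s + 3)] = 3*s^2/2 + s/2 - 9/2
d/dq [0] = 0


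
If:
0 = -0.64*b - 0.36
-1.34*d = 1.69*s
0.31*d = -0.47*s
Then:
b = -0.56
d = 0.00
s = 0.00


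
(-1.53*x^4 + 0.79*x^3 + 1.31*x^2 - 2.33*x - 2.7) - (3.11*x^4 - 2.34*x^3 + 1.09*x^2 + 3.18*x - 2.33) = -4.64*x^4 + 3.13*x^3 + 0.22*x^2 - 5.51*x - 0.37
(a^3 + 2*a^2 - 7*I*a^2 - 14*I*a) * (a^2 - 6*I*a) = a^5 + 2*a^4 - 13*I*a^4 - 42*a^3 - 26*I*a^3 - 84*a^2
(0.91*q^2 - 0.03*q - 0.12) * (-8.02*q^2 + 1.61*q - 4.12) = -7.2982*q^4 + 1.7057*q^3 - 2.8351*q^2 - 0.0696*q + 0.4944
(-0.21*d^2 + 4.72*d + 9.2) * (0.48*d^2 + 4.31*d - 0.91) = -0.1008*d^4 + 1.3605*d^3 + 24.9503*d^2 + 35.3568*d - 8.372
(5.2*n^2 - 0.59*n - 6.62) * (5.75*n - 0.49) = 29.9*n^3 - 5.9405*n^2 - 37.7759*n + 3.2438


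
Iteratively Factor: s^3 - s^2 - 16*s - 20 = (s + 2)*(s^2 - 3*s - 10) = (s - 5)*(s + 2)*(s + 2)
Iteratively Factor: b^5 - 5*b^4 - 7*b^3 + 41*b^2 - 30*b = (b - 2)*(b^4 - 3*b^3 - 13*b^2 + 15*b) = (b - 5)*(b - 2)*(b^3 + 2*b^2 - 3*b) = b*(b - 5)*(b - 2)*(b^2 + 2*b - 3) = b*(b - 5)*(b - 2)*(b - 1)*(b + 3)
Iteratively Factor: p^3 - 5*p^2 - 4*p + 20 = (p - 2)*(p^2 - 3*p - 10) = (p - 5)*(p - 2)*(p + 2)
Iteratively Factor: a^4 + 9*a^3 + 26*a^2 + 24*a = (a + 2)*(a^3 + 7*a^2 + 12*a) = (a + 2)*(a + 3)*(a^2 + 4*a) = a*(a + 2)*(a + 3)*(a + 4)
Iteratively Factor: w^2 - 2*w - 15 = (w + 3)*(w - 5)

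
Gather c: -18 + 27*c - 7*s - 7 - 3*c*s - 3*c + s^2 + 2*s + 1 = c*(24 - 3*s) + s^2 - 5*s - 24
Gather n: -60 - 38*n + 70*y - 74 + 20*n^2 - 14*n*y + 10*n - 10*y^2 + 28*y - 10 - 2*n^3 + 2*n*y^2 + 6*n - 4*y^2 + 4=-2*n^3 + 20*n^2 + n*(2*y^2 - 14*y - 22) - 14*y^2 + 98*y - 140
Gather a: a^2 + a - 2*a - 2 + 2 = a^2 - a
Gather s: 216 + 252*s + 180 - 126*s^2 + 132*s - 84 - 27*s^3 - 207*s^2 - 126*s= -27*s^3 - 333*s^2 + 258*s + 312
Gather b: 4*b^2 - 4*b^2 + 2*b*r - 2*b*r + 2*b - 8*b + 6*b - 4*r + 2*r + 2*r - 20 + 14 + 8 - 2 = 0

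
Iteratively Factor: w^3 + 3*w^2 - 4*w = (w)*(w^2 + 3*w - 4) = w*(w + 4)*(w - 1)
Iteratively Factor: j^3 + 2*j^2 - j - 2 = (j + 2)*(j^2 - 1) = (j + 1)*(j + 2)*(j - 1)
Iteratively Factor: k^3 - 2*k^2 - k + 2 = (k + 1)*(k^2 - 3*k + 2) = (k - 1)*(k + 1)*(k - 2)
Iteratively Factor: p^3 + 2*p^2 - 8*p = (p)*(p^2 + 2*p - 8) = p*(p - 2)*(p + 4)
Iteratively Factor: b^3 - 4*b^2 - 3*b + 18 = (b - 3)*(b^2 - b - 6) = (b - 3)^2*(b + 2)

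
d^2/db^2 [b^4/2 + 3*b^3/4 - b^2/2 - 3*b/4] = 6*b^2 + 9*b/2 - 1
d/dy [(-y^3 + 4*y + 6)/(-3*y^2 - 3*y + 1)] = (3*y^4 + 6*y^3 + 9*y^2 + 36*y + 22)/(9*y^4 + 18*y^3 + 3*y^2 - 6*y + 1)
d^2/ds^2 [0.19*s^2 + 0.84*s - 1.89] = 0.380000000000000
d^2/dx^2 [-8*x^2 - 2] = -16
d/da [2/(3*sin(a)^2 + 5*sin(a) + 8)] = -2*(6*sin(a) + 5)*cos(a)/(3*sin(a)^2 + 5*sin(a) + 8)^2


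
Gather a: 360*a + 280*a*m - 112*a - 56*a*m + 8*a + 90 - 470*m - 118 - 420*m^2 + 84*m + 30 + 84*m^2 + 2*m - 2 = a*(224*m + 256) - 336*m^2 - 384*m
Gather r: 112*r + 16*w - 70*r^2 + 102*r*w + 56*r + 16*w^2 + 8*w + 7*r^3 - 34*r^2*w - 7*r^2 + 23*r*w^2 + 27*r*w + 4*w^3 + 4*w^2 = 7*r^3 + r^2*(-34*w - 77) + r*(23*w^2 + 129*w + 168) + 4*w^3 + 20*w^2 + 24*w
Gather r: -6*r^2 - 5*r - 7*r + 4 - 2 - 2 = -6*r^2 - 12*r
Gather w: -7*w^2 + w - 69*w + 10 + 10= -7*w^2 - 68*w + 20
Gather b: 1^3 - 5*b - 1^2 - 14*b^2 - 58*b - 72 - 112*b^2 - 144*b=-126*b^2 - 207*b - 72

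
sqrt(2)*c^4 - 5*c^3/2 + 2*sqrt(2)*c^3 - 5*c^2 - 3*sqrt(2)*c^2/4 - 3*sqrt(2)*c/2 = c*(c + 2)*(c - 3*sqrt(2)/2)*(sqrt(2)*c + 1/2)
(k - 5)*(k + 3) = k^2 - 2*k - 15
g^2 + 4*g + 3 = (g + 1)*(g + 3)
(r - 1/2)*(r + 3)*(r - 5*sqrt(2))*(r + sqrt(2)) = r^4 - 4*sqrt(2)*r^3 + 5*r^3/2 - 10*sqrt(2)*r^2 - 23*r^2/2 - 25*r + 6*sqrt(2)*r + 15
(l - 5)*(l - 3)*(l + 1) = l^3 - 7*l^2 + 7*l + 15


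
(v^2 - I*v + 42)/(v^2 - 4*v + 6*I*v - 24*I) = (v - 7*I)/(v - 4)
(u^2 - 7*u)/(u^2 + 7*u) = (u - 7)/(u + 7)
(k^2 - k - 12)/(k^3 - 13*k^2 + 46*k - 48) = (k^2 - k - 12)/(k^3 - 13*k^2 + 46*k - 48)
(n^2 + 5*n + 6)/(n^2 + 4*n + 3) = (n + 2)/(n + 1)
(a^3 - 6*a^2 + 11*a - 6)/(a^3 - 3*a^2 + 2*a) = (a - 3)/a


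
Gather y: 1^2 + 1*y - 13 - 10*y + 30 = 18 - 9*y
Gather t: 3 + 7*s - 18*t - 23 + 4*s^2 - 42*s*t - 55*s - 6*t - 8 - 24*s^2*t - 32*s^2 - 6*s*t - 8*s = -28*s^2 - 56*s + t*(-24*s^2 - 48*s - 24) - 28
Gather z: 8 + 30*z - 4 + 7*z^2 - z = 7*z^2 + 29*z + 4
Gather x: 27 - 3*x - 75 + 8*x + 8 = 5*x - 40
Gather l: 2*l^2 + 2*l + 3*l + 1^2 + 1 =2*l^2 + 5*l + 2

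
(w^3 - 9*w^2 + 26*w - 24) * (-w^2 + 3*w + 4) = -w^5 + 12*w^4 - 49*w^3 + 66*w^2 + 32*w - 96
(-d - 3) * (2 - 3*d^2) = 3*d^3 + 9*d^2 - 2*d - 6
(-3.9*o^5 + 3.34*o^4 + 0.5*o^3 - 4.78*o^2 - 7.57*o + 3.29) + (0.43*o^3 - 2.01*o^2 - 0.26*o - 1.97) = -3.9*o^5 + 3.34*o^4 + 0.93*o^3 - 6.79*o^2 - 7.83*o + 1.32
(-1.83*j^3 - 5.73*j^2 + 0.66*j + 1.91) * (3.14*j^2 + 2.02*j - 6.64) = -5.7462*j^5 - 21.6888*j^4 + 2.649*j^3 + 45.3778*j^2 - 0.5242*j - 12.6824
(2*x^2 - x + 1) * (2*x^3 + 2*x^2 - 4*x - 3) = 4*x^5 + 2*x^4 - 8*x^3 - x - 3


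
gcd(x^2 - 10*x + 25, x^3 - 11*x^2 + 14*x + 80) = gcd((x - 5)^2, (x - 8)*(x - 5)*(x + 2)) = x - 5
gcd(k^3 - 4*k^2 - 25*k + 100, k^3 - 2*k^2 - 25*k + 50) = k^2 - 25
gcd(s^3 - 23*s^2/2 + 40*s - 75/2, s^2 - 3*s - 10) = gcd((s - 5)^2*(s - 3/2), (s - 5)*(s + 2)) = s - 5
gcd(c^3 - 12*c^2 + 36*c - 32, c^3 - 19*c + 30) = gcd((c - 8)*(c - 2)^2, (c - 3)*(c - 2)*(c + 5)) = c - 2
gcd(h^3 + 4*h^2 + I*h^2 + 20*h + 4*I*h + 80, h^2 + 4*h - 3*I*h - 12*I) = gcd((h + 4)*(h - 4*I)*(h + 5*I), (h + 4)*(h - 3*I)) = h + 4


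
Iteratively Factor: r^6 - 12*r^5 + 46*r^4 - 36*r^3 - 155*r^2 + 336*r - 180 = (r - 2)*(r^5 - 10*r^4 + 26*r^3 + 16*r^2 - 123*r + 90) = (r - 3)*(r - 2)*(r^4 - 7*r^3 + 5*r^2 + 31*r - 30) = (r - 3)*(r - 2)*(r - 1)*(r^3 - 6*r^2 - r + 30) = (r - 5)*(r - 3)*(r - 2)*(r - 1)*(r^2 - r - 6) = (r - 5)*(r - 3)^2*(r - 2)*(r - 1)*(r + 2)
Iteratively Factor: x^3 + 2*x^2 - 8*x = (x)*(x^2 + 2*x - 8) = x*(x - 2)*(x + 4)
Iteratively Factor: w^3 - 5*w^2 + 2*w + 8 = (w - 4)*(w^2 - w - 2) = (w - 4)*(w + 1)*(w - 2)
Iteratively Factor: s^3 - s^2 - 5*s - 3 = (s + 1)*(s^2 - 2*s - 3) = (s + 1)^2*(s - 3)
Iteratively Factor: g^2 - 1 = (g + 1)*(g - 1)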